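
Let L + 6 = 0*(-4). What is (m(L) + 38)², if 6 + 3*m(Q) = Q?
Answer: 1156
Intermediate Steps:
L = -6 (L = -6 + 0*(-4) = -6 + 0 = -6)
m(Q) = -2 + Q/3
(m(L) + 38)² = ((-2 + (⅓)*(-6)) + 38)² = ((-2 - 2) + 38)² = (-4 + 38)² = 34² = 1156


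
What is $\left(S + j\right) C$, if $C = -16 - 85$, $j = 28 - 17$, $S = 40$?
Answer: $-5151$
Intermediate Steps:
$j = 11$ ($j = 28 - 17 = 11$)
$C = -101$ ($C = -16 - 85 = -101$)
$\left(S + j\right) C = \left(40 + 11\right) \left(-101\right) = 51 \left(-101\right) = -5151$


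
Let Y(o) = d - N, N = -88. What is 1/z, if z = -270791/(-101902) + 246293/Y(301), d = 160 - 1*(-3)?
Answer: 25577402/25165717827 ≈ 0.0010164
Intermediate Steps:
d = 163 (d = 160 + 3 = 163)
Y(o) = 251 (Y(o) = 163 - 1*(-88) = 163 + 88 = 251)
z = 25165717827/25577402 (z = -270791/(-101902) + 246293/251 = -270791*(-1/101902) + 246293*(1/251) = 270791/101902 + 246293/251 = 25165717827/25577402 ≈ 983.90)
1/z = 1/(25165717827/25577402) = 25577402/25165717827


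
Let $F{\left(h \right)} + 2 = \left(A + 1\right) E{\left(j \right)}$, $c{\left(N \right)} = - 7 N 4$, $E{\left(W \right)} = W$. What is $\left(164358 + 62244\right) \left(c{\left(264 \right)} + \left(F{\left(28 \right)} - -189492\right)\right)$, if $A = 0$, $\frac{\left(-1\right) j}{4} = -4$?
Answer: $41267396628$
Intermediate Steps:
$j = 16$ ($j = \left(-4\right) \left(-4\right) = 16$)
$c{\left(N \right)} = - 28 N$
$F{\left(h \right)} = 14$ ($F{\left(h \right)} = -2 + \left(0 + 1\right) 16 = -2 + 1 \cdot 16 = -2 + 16 = 14$)
$\left(164358 + 62244\right) \left(c{\left(264 \right)} + \left(F{\left(28 \right)} - -189492\right)\right) = \left(164358 + 62244\right) \left(\left(-28\right) 264 + \left(14 - -189492\right)\right) = 226602 \left(-7392 + \left(14 + 189492\right)\right) = 226602 \left(-7392 + 189506\right) = 226602 \cdot 182114 = 41267396628$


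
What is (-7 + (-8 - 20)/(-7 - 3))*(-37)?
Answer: 777/5 ≈ 155.40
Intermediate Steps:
(-7 + (-8 - 20)/(-7 - 3))*(-37) = (-7 - 28/(-10))*(-37) = (-7 - 28*(-1/10))*(-37) = (-7 + 14/5)*(-37) = -21/5*(-37) = 777/5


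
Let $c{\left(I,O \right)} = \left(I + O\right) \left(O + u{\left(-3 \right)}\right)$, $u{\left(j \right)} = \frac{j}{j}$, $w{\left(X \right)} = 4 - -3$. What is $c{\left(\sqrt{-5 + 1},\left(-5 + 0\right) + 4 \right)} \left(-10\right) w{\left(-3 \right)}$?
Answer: $0$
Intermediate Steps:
$w{\left(X \right)} = 7$ ($w{\left(X \right)} = 4 + 3 = 7$)
$u{\left(j \right)} = 1$
$c{\left(I,O \right)} = \left(1 + O\right) \left(I + O\right)$ ($c{\left(I,O \right)} = \left(I + O\right) \left(O + 1\right) = \left(I + O\right) \left(1 + O\right) = \left(1 + O\right) \left(I + O\right)$)
$c{\left(\sqrt{-5 + 1},\left(-5 + 0\right) + 4 \right)} \left(-10\right) w{\left(-3 \right)} = \left(\sqrt{-5 + 1} + \left(\left(-5 + 0\right) + 4\right) + \left(\left(-5 + 0\right) + 4\right)^{2} + \sqrt{-5 + 1} \left(\left(-5 + 0\right) + 4\right)\right) \left(-10\right) 7 = \left(\sqrt{-4} + \left(-5 + 4\right) + \left(-5 + 4\right)^{2} + \sqrt{-4} \left(-5 + 4\right)\right) \left(-10\right) 7 = \left(2 i - 1 + \left(-1\right)^{2} + 2 i \left(-1\right)\right) \left(-10\right) 7 = \left(2 i - 1 + 1 - 2 i\right) \left(-10\right) 7 = 0 \left(-10\right) 7 = 0 \cdot 7 = 0$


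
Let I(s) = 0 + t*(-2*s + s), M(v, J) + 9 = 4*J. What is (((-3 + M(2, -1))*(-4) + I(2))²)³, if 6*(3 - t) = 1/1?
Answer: 28722900390625/729 ≈ 3.9400e+10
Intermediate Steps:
M(v, J) = -9 + 4*J
t = 17/6 (t = 3 - ⅙/1 = 3 - ⅙*1 = 3 - ⅙ = 17/6 ≈ 2.8333)
I(s) = -17*s/6 (I(s) = 0 + 17*(-2*s + s)/6 = 0 + 17*(-s)/6 = 0 - 17*s/6 = -17*s/6)
(((-3 + M(2, -1))*(-4) + I(2))²)³ = (((-3 + (-9 + 4*(-1)))*(-4) - 17/6*2)²)³ = (((-3 + (-9 - 4))*(-4) - 17/3)²)³ = (((-3 - 13)*(-4) - 17/3)²)³ = ((-16*(-4) - 17/3)²)³ = ((64 - 17/3)²)³ = ((175/3)²)³ = (30625/9)³ = 28722900390625/729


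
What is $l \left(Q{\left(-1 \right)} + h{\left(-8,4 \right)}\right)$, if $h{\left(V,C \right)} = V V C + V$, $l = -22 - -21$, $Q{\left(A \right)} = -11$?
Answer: $-237$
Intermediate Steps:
$l = -1$ ($l = -22 + 21 = -1$)
$h{\left(V,C \right)} = V + C V^{2}$ ($h{\left(V,C \right)} = V^{2} C + V = C V^{2} + V = V + C V^{2}$)
$l \left(Q{\left(-1 \right)} + h{\left(-8,4 \right)}\right) = - (-11 - 8 \left(1 + 4 \left(-8\right)\right)) = - (-11 - 8 \left(1 - 32\right)) = - (-11 - -248) = - (-11 + 248) = \left(-1\right) 237 = -237$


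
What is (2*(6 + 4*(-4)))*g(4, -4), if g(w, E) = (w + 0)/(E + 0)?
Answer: 20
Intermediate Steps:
g(w, E) = w/E
(2*(6 + 4*(-4)))*g(4, -4) = (2*(6 + 4*(-4)))*(4/(-4)) = (2*(6 - 16))*(4*(-¼)) = (2*(-10))*(-1) = -20*(-1) = 20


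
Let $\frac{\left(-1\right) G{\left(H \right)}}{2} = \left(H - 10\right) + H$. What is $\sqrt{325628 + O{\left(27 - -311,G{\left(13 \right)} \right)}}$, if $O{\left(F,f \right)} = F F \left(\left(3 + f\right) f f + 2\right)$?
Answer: $2 i \sqrt{848008927} \approx 58241.0 i$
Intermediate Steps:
$G{\left(H \right)} = 20 - 4 H$ ($G{\left(H \right)} = - 2 \left(\left(H - 10\right) + H\right) = - 2 \left(\left(-10 + H\right) + H\right) = - 2 \left(-10 + 2 H\right) = 20 - 4 H$)
$O{\left(F,f \right)} = F^{2} \left(2 + f^{2} \left(3 + f\right)\right)$ ($O{\left(F,f \right)} = F^{2} \left(f \left(3 + f\right) f + 2\right) = F^{2} \left(f^{2} \left(3 + f\right) + 2\right) = F^{2} \left(2 + f^{2} \left(3 + f\right)\right)$)
$\sqrt{325628 + O{\left(27 - -311,G{\left(13 \right)} \right)}} = \sqrt{325628 + \left(27 - -311\right)^{2} \left(2 + \left(20 - 52\right)^{3} + 3 \left(20 - 52\right)^{2}\right)} = \sqrt{325628 + \left(27 + 311\right)^{2} \left(2 + \left(20 - 52\right)^{3} + 3 \left(20 - 52\right)^{2}\right)} = \sqrt{325628 + 338^{2} \left(2 + \left(-32\right)^{3} + 3 \left(-32\right)^{2}\right)} = \sqrt{325628 + 114244 \left(2 - 32768 + 3 \cdot 1024\right)} = \sqrt{325628 + 114244 \left(2 - 32768 + 3072\right)} = \sqrt{325628 + 114244 \left(-29694\right)} = \sqrt{325628 - 3392361336} = \sqrt{-3392035708} = 2 i \sqrt{848008927}$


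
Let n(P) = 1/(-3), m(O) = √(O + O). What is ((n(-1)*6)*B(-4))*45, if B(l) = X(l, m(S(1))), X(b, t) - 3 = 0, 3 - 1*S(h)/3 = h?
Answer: -270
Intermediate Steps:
S(h) = 9 - 3*h
m(O) = √2*√O (m(O) = √(2*O) = √2*√O)
X(b, t) = 3 (X(b, t) = 3 + 0 = 3)
B(l) = 3
n(P) = -⅓
((n(-1)*6)*B(-4))*45 = (-⅓*6*3)*45 = -2*3*45 = -6*45 = -270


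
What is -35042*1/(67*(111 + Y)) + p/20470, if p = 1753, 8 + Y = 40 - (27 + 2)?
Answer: -351960163/78174930 ≈ -4.5022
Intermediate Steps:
Y = 3 (Y = -8 + (40 - (27 + 2)) = -8 + (40 - 1*29) = -8 + (40 - 29) = -8 + 11 = 3)
-35042*1/(67*(111 + Y)) + p/20470 = -35042*1/(67*(111 + 3)) + 1753/20470 = -35042/(114*67) + 1753*(1/20470) = -35042/7638 + 1753/20470 = -35042*1/7638 + 1753/20470 = -17521/3819 + 1753/20470 = -351960163/78174930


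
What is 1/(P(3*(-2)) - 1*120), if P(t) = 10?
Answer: -1/110 ≈ -0.0090909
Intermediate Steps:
1/(P(3*(-2)) - 1*120) = 1/(10 - 1*120) = 1/(10 - 120) = 1/(-110) = -1/110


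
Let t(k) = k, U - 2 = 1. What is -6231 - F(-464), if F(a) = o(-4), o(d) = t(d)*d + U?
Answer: -6250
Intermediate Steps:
U = 3 (U = 2 + 1 = 3)
o(d) = 3 + d² (o(d) = d*d + 3 = d² + 3 = 3 + d²)
F(a) = 19 (F(a) = 3 + (-4)² = 3 + 16 = 19)
-6231 - F(-464) = -6231 - 1*19 = -6231 - 19 = -6250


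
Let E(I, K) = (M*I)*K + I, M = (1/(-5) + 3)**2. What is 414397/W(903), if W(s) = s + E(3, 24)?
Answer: 10359925/36762 ≈ 281.81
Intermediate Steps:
M = 196/25 (M = (1*(-1/5) + 3)**2 = (-1/5 + 3)**2 = (14/5)**2 = 196/25 ≈ 7.8400)
E(I, K) = I + 196*I*K/25 (E(I, K) = (196*I/25)*K + I = 196*I*K/25 + I = I + 196*I*K/25)
W(s) = 14187/25 + s (W(s) = s + (1/25)*3*(25 + 196*24) = s + (1/25)*3*(25 + 4704) = s + (1/25)*3*4729 = s + 14187/25 = 14187/25 + s)
414397/W(903) = 414397/(14187/25 + 903) = 414397/(36762/25) = 414397*(25/36762) = 10359925/36762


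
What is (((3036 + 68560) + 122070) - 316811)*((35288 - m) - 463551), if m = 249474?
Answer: 83459922865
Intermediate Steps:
(((3036 + 68560) + 122070) - 316811)*((35288 - m) - 463551) = (((3036 + 68560) + 122070) - 316811)*((35288 - 1*249474) - 463551) = ((71596 + 122070) - 316811)*((35288 - 249474) - 463551) = (193666 - 316811)*(-214186 - 463551) = -123145*(-677737) = 83459922865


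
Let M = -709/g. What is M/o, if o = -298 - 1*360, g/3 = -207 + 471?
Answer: 709/521136 ≈ 0.0013605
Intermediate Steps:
g = 792 (g = 3*(-207 + 471) = 3*264 = 792)
M = -709/792 ≈ -0.89520
o = -658 (o = -298 - 360 = -658)
M/o = -709/792/(-658) = -709/792*(-1/658) = 709/521136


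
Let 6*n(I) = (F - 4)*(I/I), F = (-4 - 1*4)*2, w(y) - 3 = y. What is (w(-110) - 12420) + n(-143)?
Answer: -37591/3 ≈ -12530.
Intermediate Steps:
w(y) = 3 + y
F = -16 (F = (-4 - 4)*2 = -8*2 = -16)
n(I) = -10/3 (n(I) = ((-16 - 4)*(I/I))/6 = (-20*1)/6 = (⅙)*(-20) = -10/3)
(w(-110) - 12420) + n(-143) = ((3 - 110) - 12420) - 10/3 = (-107 - 12420) - 10/3 = -12527 - 10/3 = -37591/3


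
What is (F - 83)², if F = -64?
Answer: 21609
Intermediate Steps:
(F - 83)² = (-64 - 83)² = (-147)² = 21609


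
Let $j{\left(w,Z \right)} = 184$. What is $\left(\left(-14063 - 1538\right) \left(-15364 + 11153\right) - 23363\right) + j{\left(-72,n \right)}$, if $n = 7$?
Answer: $65672632$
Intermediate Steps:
$\left(\left(-14063 - 1538\right) \left(-15364 + 11153\right) - 23363\right) + j{\left(-72,n \right)} = \left(\left(-14063 - 1538\right) \left(-15364 + 11153\right) - 23363\right) + 184 = \left(\left(-15601\right) \left(-4211\right) - 23363\right) + 184 = \left(65695811 - 23363\right) + 184 = 65672448 + 184 = 65672632$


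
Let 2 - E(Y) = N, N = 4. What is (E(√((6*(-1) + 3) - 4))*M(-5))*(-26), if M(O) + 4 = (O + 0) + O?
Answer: -728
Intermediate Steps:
E(Y) = -2 (E(Y) = 2 - 1*4 = 2 - 4 = -2)
M(O) = -4 + 2*O (M(O) = -4 + ((O + 0) + O) = -4 + (O + O) = -4 + 2*O)
(E(√((6*(-1) + 3) - 4))*M(-5))*(-26) = -2*(-4 + 2*(-5))*(-26) = -2*(-4 - 10)*(-26) = -2*(-14)*(-26) = 28*(-26) = -728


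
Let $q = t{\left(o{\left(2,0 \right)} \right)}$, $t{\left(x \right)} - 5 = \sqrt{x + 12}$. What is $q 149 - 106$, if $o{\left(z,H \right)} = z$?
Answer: $639 + 149 \sqrt{14} \approx 1196.5$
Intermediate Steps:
$t{\left(x \right)} = 5 + \sqrt{12 + x}$ ($t{\left(x \right)} = 5 + \sqrt{x + 12} = 5 + \sqrt{12 + x}$)
$q = 5 + \sqrt{14}$ ($q = 5 + \sqrt{12 + 2} = 5 + \sqrt{14} \approx 8.7417$)
$q 149 - 106 = \left(5 + \sqrt{14}\right) 149 - 106 = \left(745 + 149 \sqrt{14}\right) - 106 = 639 + 149 \sqrt{14}$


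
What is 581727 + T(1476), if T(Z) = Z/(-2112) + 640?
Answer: 102496469/176 ≈ 5.8237e+5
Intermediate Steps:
T(Z) = 640 - Z/2112 (T(Z) = -Z/2112 + 640 = 640 - Z/2112)
581727 + T(1476) = 581727 + (640 - 1/2112*1476) = 581727 + (640 - 123/176) = 581727 + 112517/176 = 102496469/176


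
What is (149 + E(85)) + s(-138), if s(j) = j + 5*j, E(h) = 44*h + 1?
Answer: 3062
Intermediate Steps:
E(h) = 1 + 44*h
s(j) = 6*j
(149 + E(85)) + s(-138) = (149 + (1 + 44*85)) + 6*(-138) = (149 + (1 + 3740)) - 828 = (149 + 3741) - 828 = 3890 - 828 = 3062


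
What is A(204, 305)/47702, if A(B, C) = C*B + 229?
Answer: 62449/47702 ≈ 1.3091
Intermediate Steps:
A(B, C) = 229 + B*C (A(B, C) = B*C + 229 = 229 + B*C)
A(204, 305)/47702 = (229 + 204*305)/47702 = (229 + 62220)*(1/47702) = 62449*(1/47702) = 62449/47702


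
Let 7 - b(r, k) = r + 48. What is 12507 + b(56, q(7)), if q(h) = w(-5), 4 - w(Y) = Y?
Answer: 12410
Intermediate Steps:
w(Y) = 4 - Y
q(h) = 9 (q(h) = 4 - 1*(-5) = 4 + 5 = 9)
b(r, k) = -41 - r (b(r, k) = 7 - (r + 48) = 7 - (48 + r) = 7 + (-48 - r) = -41 - r)
12507 + b(56, q(7)) = 12507 + (-41 - 1*56) = 12507 + (-41 - 56) = 12507 - 97 = 12410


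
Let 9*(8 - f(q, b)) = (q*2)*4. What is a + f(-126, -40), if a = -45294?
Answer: -45174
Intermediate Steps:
f(q, b) = 8 - 8*q/9 (f(q, b) = 8 - q*2*4/9 = 8 - 2*q*4/9 = 8 - 8*q/9)
a + f(-126, -40) = -45294 + (8 - 8/9*(-126)) = -45294 + (8 + 112) = -45294 + 120 = -45174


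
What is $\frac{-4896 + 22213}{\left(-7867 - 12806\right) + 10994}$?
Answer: $- \frac{17317}{9679} \approx -1.7891$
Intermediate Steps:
$\frac{-4896 + 22213}{\left(-7867 - 12806\right) + 10994} = \frac{17317}{\left(-7867 - 12806\right) + 10994} = \frac{17317}{-20673 + 10994} = \frac{17317}{-9679} = 17317 \left(- \frac{1}{9679}\right) = - \frac{17317}{9679}$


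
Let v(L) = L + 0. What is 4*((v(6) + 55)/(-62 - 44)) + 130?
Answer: 6768/53 ≈ 127.70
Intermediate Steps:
v(L) = L
4*((v(6) + 55)/(-62 - 44)) + 130 = 4*((6 + 55)/(-62 - 44)) + 130 = 4*(61/(-106)) + 130 = 4*(61*(-1/106)) + 130 = 4*(-61/106) + 130 = -122/53 + 130 = 6768/53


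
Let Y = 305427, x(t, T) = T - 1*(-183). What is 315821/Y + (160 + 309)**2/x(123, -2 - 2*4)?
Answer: 67236665380/52838871 ≈ 1272.5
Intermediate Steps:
x(t, T) = 183 + T (x(t, T) = T + 183 = 183 + T)
315821/Y + (160 + 309)**2/x(123, -2 - 2*4) = 315821/305427 + (160 + 309)**2/(183 + (-2 - 2*4)) = 315821*(1/305427) + 469**2/(183 + (-2 - 8)) = 315821/305427 + 219961/(183 - 10) = 315821/305427 + 219961/173 = 67236665380/52838871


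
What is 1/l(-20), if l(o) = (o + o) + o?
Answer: -1/60 ≈ -0.016667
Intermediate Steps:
l(o) = 3*o (l(o) = 2*o + o = 3*o)
1/l(-20) = 1/(3*(-20)) = 1/(-60) = -1/60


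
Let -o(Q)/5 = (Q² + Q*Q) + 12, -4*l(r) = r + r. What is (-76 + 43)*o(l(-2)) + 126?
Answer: 2436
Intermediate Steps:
l(r) = -r/2 (l(r) = -(r + r)/4 = -r/2)
o(Q) = -60 - 10*Q² (o(Q) = -5*((Q² + Q*Q) + 12) = -5*((Q² + Q²) + 12) = -5*(2*Q² + 12) = -5*(12 + 2*Q²) = -60 - 10*Q²)
(-76 + 43)*o(l(-2)) + 126 = (-76 + 43)*(-60 - 10*(-½*(-2))²) + 126 = -33*(-60 - 10*1²) + 126 = -33*(-60 - 10*1) + 126 = -33*(-60 - 10) + 126 = -33*(-70) + 126 = 2310 + 126 = 2436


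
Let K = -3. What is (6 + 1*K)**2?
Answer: 9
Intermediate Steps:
(6 + 1*K)**2 = (6 + 1*(-3))**2 = (6 - 3)**2 = 3**2 = 9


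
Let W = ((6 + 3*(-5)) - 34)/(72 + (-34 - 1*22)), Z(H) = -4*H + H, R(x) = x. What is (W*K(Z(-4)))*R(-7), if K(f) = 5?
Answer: 1505/16 ≈ 94.063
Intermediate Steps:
Z(H) = -3*H
W = -43/16 (W = ((6 - 15) - 34)/(72 + (-34 - 22)) = (-9 - 34)/(72 - 56) = -43/16 ≈ -2.6875)
(W*K(Z(-4)))*R(-7) = -43/16*5*(-7) = -215/16*(-7) = 1505/16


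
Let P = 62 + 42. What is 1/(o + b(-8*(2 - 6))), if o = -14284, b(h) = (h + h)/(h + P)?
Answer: -17/242820 ≈ -7.0011e-5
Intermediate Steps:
P = 104
b(h) = 2*h/(104 + h) (b(h) = (h + h)/(h + 104) = (2*h)/(104 + h) = 2*h/(104 + h))
1/(o + b(-8*(2 - 6))) = 1/(-14284 + 2*(-8*(2 - 6))/(104 - 8*(2 - 6))) = 1/(-14284 + 2*(-8*(-4))/(104 - 8*(-4))) = 1/(-14284 + 2*32/(104 + 32)) = 1/(-14284 + 2*32/136) = 1/(-14284 + 2*32*(1/136)) = 1/(-14284 + 8/17) = 1/(-242820/17) = -17/242820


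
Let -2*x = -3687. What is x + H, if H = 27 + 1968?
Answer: 7677/2 ≈ 3838.5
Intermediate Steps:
x = 3687/2 (x = -½*(-3687) = 3687/2 ≈ 1843.5)
H = 1995
x + H = 3687/2 + 1995 = 7677/2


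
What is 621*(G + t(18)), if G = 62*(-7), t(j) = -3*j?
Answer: -303048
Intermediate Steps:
G = -434
621*(G + t(18)) = 621*(-434 - 3*18) = 621*(-434 - 54) = 621*(-488) = -303048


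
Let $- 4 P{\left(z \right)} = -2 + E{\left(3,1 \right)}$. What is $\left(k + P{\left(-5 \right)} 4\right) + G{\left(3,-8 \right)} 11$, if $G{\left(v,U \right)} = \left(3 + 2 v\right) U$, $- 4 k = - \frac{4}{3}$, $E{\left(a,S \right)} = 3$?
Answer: $- \frac{2378}{3} \approx -792.67$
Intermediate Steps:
$k = \frac{1}{3}$ ($k = - \frac{\left(-4\right) \frac{1}{3}}{4} = \left(- \frac{1}{4}\right) \left(- \frac{4}{3}\right) = \frac{1}{3} \approx 0.33333$)
$P{\left(z \right)} = - \frac{1}{4}$ ($P{\left(z \right)} = - \frac{-2 + 3}{4} = \left(- \frac{1}{4}\right) 1 = - \frac{1}{4}$)
$G{\left(v,U \right)} = U \left(3 + 2 v\right)$
$\left(k + P{\left(-5 \right)} 4\right) + G{\left(3,-8 \right)} 11 = \left(\frac{1}{3} - 1\right) + - 8 \left(3 + 2 \cdot 3\right) 11 = \left(\frac{1}{3} - 1\right) + - 8 \left(3 + 6\right) 11 = - \frac{2}{3} + \left(-8\right) 9 \cdot 11 = - \frac{2}{3} - 792 = - \frac{2378}{3}$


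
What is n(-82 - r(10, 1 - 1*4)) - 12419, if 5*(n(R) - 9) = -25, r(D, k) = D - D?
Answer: -12415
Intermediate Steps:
r(D, k) = 0
n(R) = 4 (n(R) = 9 + (1/5)*(-25) = 9 - 5 = 4)
n(-82 - r(10, 1 - 1*4)) - 12419 = 4 - 12419 = -12415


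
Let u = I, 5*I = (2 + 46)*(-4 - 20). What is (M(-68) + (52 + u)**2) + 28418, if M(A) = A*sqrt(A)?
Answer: 1506114/25 - 136*I*sqrt(17) ≈ 60245.0 - 560.74*I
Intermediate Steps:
I = -1152/5 (I = ((2 + 46)*(-4 - 20))/5 = (48*(-24))/5 = (1/5)*(-1152) = -1152/5 ≈ -230.40)
u = -1152/5 ≈ -230.40
M(A) = A**(3/2)
(M(-68) + (52 + u)**2) + 28418 = ((-68)**(3/2) + (52 - 1152/5)**2) + 28418 = (-136*I*sqrt(17) + (-892/5)**2) + 28418 = (-136*I*sqrt(17) + 795664/25) + 28418 = (795664/25 - 136*I*sqrt(17)) + 28418 = 1506114/25 - 136*I*sqrt(17)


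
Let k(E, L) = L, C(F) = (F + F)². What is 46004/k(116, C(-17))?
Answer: 11501/289 ≈ 39.796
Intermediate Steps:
C(F) = 4*F² (C(F) = (2*F)² = 4*F²)
46004/k(116, C(-17)) = 46004/((4*(-17)²)) = 46004/((4*289)) = 46004/1156 = 46004*(1/1156) = 11501/289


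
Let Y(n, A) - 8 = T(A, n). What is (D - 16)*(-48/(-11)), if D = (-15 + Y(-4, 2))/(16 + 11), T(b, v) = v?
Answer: -7088/99 ≈ -71.596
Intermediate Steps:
Y(n, A) = 8 + n
D = -11/27 (D = (-15 + (8 - 4))/(16 + 11) = (-15 + 4)/27 = -11*1/27 = -11/27 ≈ -0.40741)
(D - 16)*(-48/(-11)) = (-11/27 - 16)*(-48/(-11)) = -(-7088)*(-1)/(9*11) = -443/27*48/11 = -7088/99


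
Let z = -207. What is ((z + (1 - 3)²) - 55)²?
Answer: 66564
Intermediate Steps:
((z + (1 - 3)²) - 55)² = ((-207 + (1 - 3)²) - 55)² = ((-207 + (-2)²) - 55)² = ((-207 + 4) - 55)² = (-203 - 55)² = (-258)² = 66564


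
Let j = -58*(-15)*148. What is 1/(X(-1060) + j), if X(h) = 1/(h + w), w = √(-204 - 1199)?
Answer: 144855385220/18651579264441601 + I*√1403/18651579264441601 ≈ 7.7664e-6 + 2.0082e-15*I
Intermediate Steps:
w = I*√1403 (w = √(-1403) = I*√1403 ≈ 37.457*I)
X(h) = 1/(h + I*√1403)
j = 128760 (j = 870*148 = 128760)
1/(X(-1060) + j) = 1/(1/(-1060 + I*√1403) + 128760) = 1/(128760 + 1/(-1060 + I*√1403))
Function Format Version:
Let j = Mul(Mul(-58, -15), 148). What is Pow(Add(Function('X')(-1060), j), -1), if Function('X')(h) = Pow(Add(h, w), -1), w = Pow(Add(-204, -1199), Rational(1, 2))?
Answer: Add(Rational(144855385220, 18651579264441601), Mul(Rational(1, 18651579264441601), I, Pow(1403, Rational(1, 2)))) ≈ Add(7.7664e-6, Mul(2.0082e-15, I))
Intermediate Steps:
w = Mul(I, Pow(1403, Rational(1, 2))) (w = Pow(-1403, Rational(1, 2)) = Mul(I, Pow(1403, Rational(1, 2))) ≈ Mul(37.457, I))
Function('X')(h) = Pow(Add(h, Mul(I, Pow(1403, Rational(1, 2)))), -1)
j = 128760 (j = Mul(870, 148) = 128760)
Pow(Add(Function('X')(-1060), j), -1) = Pow(Add(Pow(Add(-1060, Mul(I, Pow(1403, Rational(1, 2)))), -1), 128760), -1) = Pow(Add(128760, Pow(Add(-1060, Mul(I, Pow(1403, Rational(1, 2)))), -1)), -1)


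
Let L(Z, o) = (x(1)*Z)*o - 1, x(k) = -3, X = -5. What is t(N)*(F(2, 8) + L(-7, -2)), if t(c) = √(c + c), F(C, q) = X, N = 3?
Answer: -48*√6 ≈ -117.58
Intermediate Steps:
F(C, q) = -5
t(c) = √2*√c (t(c) = √(2*c) = √2*√c)
L(Z, o) = -1 - 3*Z*o (L(Z, o) = (-3*Z)*o - 1 = -3*Z*o - 1 = -1 - 3*Z*o)
t(N)*(F(2, 8) + L(-7, -2)) = (√2*√3)*(-5 + (-1 - 3*(-7)*(-2))) = √6*(-5 + (-1 - 42)) = √6*(-5 - 43) = √6*(-48) = -48*√6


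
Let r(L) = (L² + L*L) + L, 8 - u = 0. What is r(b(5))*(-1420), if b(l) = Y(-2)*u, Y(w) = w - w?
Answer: 0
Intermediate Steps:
Y(w) = 0
u = 8 (u = 8 - 1*0 = 8 + 0 = 8)
b(l) = 0 (b(l) = 0*8 = 0)
r(L) = L + 2*L² (r(L) = (L² + L²) + L = 2*L² + L = L + 2*L²)
r(b(5))*(-1420) = (0*(1 + 2*0))*(-1420) = (0*(1 + 0))*(-1420) = (0*1)*(-1420) = 0*(-1420) = 0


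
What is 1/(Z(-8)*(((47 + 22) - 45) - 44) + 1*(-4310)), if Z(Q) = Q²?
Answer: -1/5590 ≈ -0.00017889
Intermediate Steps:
1/(Z(-8)*(((47 + 22) - 45) - 44) + 1*(-4310)) = 1/((-8)²*(((47 + 22) - 45) - 44) + 1*(-4310)) = 1/(64*((69 - 45) - 44) - 4310) = 1/(64*(24 - 44) - 4310) = 1/(64*(-20) - 4310) = 1/(-1280 - 4310) = 1/(-5590) = -1/5590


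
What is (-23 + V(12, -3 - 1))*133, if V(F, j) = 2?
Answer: -2793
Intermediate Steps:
(-23 + V(12, -3 - 1))*133 = (-23 + 2)*133 = -21*133 = -2793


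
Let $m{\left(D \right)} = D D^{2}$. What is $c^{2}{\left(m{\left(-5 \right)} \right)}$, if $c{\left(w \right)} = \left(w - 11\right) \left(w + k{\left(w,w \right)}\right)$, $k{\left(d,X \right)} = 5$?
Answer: $266342400$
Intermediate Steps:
$m{\left(D \right)} = D^{3}$
$c{\left(w \right)} = \left(-11 + w\right) \left(5 + w\right)$ ($c{\left(w \right)} = \left(w - 11\right) \left(w + 5\right) = \left(-11 + w\right) \left(5 + w\right)$)
$c^{2}{\left(m{\left(-5 \right)} \right)} = \left(-55 + \left(\left(-5\right)^{3}\right)^{2} - 6 \left(-5\right)^{3}\right)^{2} = \left(-55 + \left(-125\right)^{2} - -750\right)^{2} = \left(-55 + 15625 + 750\right)^{2} = 16320^{2} = 266342400$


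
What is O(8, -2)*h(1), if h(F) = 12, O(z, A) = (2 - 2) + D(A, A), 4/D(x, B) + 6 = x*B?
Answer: -24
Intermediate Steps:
D(x, B) = 4/(-6 + B*x) (D(x, B) = 4/(-6 + x*B) = 4/(-6 + B*x))
O(z, A) = 4/(-6 + A**2) (O(z, A) = (2 - 2) + 4/(-6 + A*A) = 0 + 4/(-6 + A**2) = 4/(-6 + A**2))
O(8, -2)*h(1) = (4/(-6 + (-2)**2))*12 = (4/(-6 + 4))*12 = (4/(-2))*12 = (4*(-1/2))*12 = -2*12 = -24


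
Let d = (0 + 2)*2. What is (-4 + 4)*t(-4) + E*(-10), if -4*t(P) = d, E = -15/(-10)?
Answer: -15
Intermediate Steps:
E = 3/2 (E = -15*(-⅒) = 3/2 ≈ 1.5000)
d = 4 (d = 2*2 = 4)
t(P) = -1 (t(P) = -¼*4 = -1)
(-4 + 4)*t(-4) + E*(-10) = (-4 + 4)*(-1) + (3/2)*(-10) = 0*(-1) - 15 = 0 - 15 = -15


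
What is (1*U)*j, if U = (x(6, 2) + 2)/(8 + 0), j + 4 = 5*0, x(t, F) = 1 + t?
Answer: -9/2 ≈ -4.5000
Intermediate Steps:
j = -4 (j = -4 + 5*0 = -4 + 0 = -4)
U = 9/8 (U = ((1 + 6) + 2)/(8 + 0) = (7 + 2)/8 = 9*(1/8) = 9/8 ≈ 1.1250)
(1*U)*j = (1*(9/8))*(-4) = (9/8)*(-4) = -9/2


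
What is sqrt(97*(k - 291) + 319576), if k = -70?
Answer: sqrt(284559) ≈ 533.44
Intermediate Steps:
sqrt(97*(k - 291) + 319576) = sqrt(97*(-70 - 291) + 319576) = sqrt(97*(-361) + 319576) = sqrt(-35017 + 319576) = sqrt(284559)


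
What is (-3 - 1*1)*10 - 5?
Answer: -45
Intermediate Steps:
(-3 - 1*1)*10 - 5 = (-3 - 1)*10 - 5 = -4*10 - 5 = -40 - 5 = -45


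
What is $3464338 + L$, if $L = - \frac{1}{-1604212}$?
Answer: $\frac{5557532591657}{1604212} \approx 3.4643 \cdot 10^{6}$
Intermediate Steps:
$L = \frac{1}{1604212}$ ($L = \left(-1\right) \left(- \frac{1}{1604212}\right) = \frac{1}{1604212} \approx 6.2336 \cdot 10^{-7}$)
$3464338 + L = 3464338 + \frac{1}{1604212} = \frac{5557532591657}{1604212}$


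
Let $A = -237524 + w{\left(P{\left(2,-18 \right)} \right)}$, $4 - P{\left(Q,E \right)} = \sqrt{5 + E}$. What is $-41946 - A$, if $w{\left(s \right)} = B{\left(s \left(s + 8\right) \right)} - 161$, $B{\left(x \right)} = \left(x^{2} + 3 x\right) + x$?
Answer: $197702 + 1184 i \sqrt{13} \approx 1.977 \cdot 10^{5} + 4269.0 i$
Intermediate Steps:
$P{\left(Q,E \right)} = 4 - \sqrt{5 + E}$
$B{\left(x \right)} = x^{2} + 4 x$
$w{\left(s \right)} = -161 + s \left(4 + s \left(8 + s\right)\right) \left(8 + s\right)$ ($w{\left(s \right)} = s \left(s + 8\right) \left(4 + s \left(s + 8\right)\right) - 161 = s \left(8 + s\right) \left(4 + s \left(8 + s\right)\right) - 161 = s \left(4 + s \left(8 + s\right)\right) \left(8 + s\right) - 161 = -161 + s \left(4 + s \left(8 + s\right)\right) \left(8 + s\right)$)
$A = -237685 + \left(4 + \left(4 - i \sqrt{13}\right) \left(12 - i \sqrt{13}\right)\right) \left(4 - i \sqrt{13}\right) \left(12 - i \sqrt{13}\right)$ ($A = -237524 - \left(161 - \left(4 - \sqrt{5 - 18}\right) \left(4 + \left(4 - \sqrt{5 - 18}\right) \left(8 + \left(4 - \sqrt{5 - 18}\right)\right)\right) \left(8 + \left(4 - \sqrt{5 - 18}\right)\right)\right) = -237524 - \left(161 - \left(4 - \sqrt{-13}\right) \left(4 + \left(4 - \sqrt{-13}\right) \left(8 + \left(4 - \sqrt{-13}\right)\right)\right) \left(8 + \left(4 - \sqrt{-13}\right)\right)\right) = -237524 - \left(161 - \left(4 - i \sqrt{13}\right) \left(4 + \left(4 - i \sqrt{13}\right) \left(8 + \left(4 - i \sqrt{13}\right)\right)\right) \left(8 + \left(4 - i \sqrt{13}\right)\right)\right) = -237524 - \left(161 - \left(4 - i \sqrt{13}\right) \left(4 + \left(4 - i \sqrt{13}\right) \left(12 - i \sqrt{13}\right)\right) \left(12 - i \sqrt{13}\right)\right) = -237524 - \left(161 - \left(4 + \left(4 - i \sqrt{13}\right) \left(12 - i \sqrt{13}\right)\right) \left(4 - i \sqrt{13}\right) \left(12 - i \sqrt{13}\right)\right) = -237685 + \left(4 + \left(4 - i \sqrt{13}\right) \left(12 - i \sqrt{13}\right)\right) \left(4 - i \sqrt{13}\right) \left(12 - i \sqrt{13}\right) \approx -2.3965 \cdot 10^{5} - 4269.0 i$)
$-41946 - A = -41946 - \left(-239648 - 1184 i \sqrt{13}\right) = -41946 + \left(239648 + 1184 i \sqrt{13}\right) = 197702 + 1184 i \sqrt{13}$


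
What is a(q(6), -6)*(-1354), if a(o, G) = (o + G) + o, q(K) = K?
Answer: -8124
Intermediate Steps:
a(o, G) = G + 2*o (a(o, G) = (G + o) + o = G + 2*o)
a(q(6), -6)*(-1354) = (-6 + 2*6)*(-1354) = (-6 + 12)*(-1354) = 6*(-1354) = -8124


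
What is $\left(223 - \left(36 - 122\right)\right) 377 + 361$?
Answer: $116854$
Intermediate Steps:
$\left(223 - \left(36 - 122\right)\right) 377 + 361 = \left(223 - -86\right) 377 + 361 = \left(223 + 86\right) 377 + 361 = 309 \cdot 377 + 361 = 116493 + 361 = 116854$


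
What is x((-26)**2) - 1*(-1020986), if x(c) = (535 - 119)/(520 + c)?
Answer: 23482686/23 ≈ 1.0210e+6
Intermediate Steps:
x(c) = 416/(520 + c)
x((-26)**2) - 1*(-1020986) = 416/(520 + (-26)**2) - 1*(-1020986) = 416/(520 + 676) + 1020986 = 416/1196 + 1020986 = 416*(1/1196) + 1020986 = 8/23 + 1020986 = 23482686/23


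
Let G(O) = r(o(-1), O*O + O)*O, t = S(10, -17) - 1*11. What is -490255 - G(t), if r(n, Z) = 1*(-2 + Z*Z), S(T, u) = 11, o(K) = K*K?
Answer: -490255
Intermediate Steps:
o(K) = K**2
r(n, Z) = -2 + Z**2 (r(n, Z) = 1*(-2 + Z**2) = -2 + Z**2)
t = 0 (t = 11 - 1*11 = 11 - 11 = 0)
G(O) = O*(-2 + (O + O**2)**2) (G(O) = (-2 + (O*O + O)**2)*O = (-2 + (O**2 + O)**2)*O = (-2 + (O + O**2)**2)*O = O*(-2 + (O + O**2)**2))
-490255 - G(t) = -490255 - 0*(-2 + 0**2*(1 + 0)**2) = -490255 - 0*(-2 + 0*1**2) = -490255 - 0*(-2 + 0*1) = -490255 - 0*(-2 + 0) = -490255 - 0*(-2) = -490255 - 1*0 = -490255 + 0 = -490255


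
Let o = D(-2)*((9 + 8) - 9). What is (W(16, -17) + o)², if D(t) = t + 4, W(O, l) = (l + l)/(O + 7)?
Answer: 111556/529 ≈ 210.88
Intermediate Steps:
W(O, l) = 2*l/(7 + O) (W(O, l) = (2*l)/(7 + O) = 2*l/(7 + O))
D(t) = 4 + t
o = 16 (o = (4 - 2)*((9 + 8) - 9) = 2*(17 - 9) = 2*8 = 16)
(W(16, -17) + o)² = (2*(-17)/(7 + 16) + 16)² = (2*(-17)/23 + 16)² = (2*(-17)*(1/23) + 16)² = (-34/23 + 16)² = (334/23)² = 111556/529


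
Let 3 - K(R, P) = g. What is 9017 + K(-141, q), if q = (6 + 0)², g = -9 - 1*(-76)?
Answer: 8953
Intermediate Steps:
g = 67 (g = -9 + 76 = 67)
q = 36 (q = 6² = 36)
K(R, P) = -64 (K(R, P) = 3 - 1*67 = 3 - 67 = -64)
9017 + K(-141, q) = 9017 - 64 = 8953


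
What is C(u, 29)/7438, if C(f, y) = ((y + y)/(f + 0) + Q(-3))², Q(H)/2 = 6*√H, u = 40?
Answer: -171959/2975200 + 87*I*√3/18595 ≈ -0.057797 + 0.0081037*I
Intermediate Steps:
Q(H) = 12*√H (Q(H) = 2*(6*√H) = 12*√H)
C(f, y) = (2*y/f + 12*I*√3)² (C(f, y) = ((y + y)/(f + 0) + 12*√(-3))² = ((2*y)/f + 12*(I*√3))² = (2*y/f + 12*I*√3)²)
C(u, 29)/7438 = (4*(29 + 6*I*40*√3)²/40²)/7438 = (4*(1/1600)*(29 + 240*I*√3)²)*(1/7438) = ((29 + 240*I*√3)²/400)*(1/7438) = (29 + 240*I*√3)²/2975200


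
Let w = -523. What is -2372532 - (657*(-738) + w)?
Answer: -1887143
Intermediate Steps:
-2372532 - (657*(-738) + w) = -2372532 - (657*(-738) - 523) = -2372532 - (-484866 - 523) = -2372532 - 1*(-485389) = -2372532 + 485389 = -1887143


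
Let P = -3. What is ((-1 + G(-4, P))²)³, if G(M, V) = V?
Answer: 4096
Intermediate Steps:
((-1 + G(-4, P))²)³ = ((-1 - 3)²)³ = ((-4)²)³ = 16³ = 4096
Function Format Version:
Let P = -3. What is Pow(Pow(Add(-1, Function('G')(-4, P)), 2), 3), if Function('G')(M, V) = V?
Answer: 4096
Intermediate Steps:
Pow(Pow(Add(-1, Function('G')(-4, P)), 2), 3) = Pow(Pow(Add(-1, -3), 2), 3) = Pow(Pow(-4, 2), 3) = Pow(16, 3) = 4096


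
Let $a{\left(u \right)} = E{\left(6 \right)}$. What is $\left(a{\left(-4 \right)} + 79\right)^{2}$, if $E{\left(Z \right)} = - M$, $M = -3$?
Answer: $6724$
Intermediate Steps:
$E{\left(Z \right)} = 3$ ($E{\left(Z \right)} = \left(-1\right) \left(-3\right) = 3$)
$a{\left(u \right)} = 3$
$\left(a{\left(-4 \right)} + 79\right)^{2} = \left(3 + 79\right)^{2} = 82^{2} = 6724$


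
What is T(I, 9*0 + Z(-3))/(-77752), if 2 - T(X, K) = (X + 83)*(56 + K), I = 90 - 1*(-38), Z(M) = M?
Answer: 11181/77752 ≈ 0.14380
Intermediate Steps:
I = 128 (I = 90 + 38 = 128)
T(X, K) = 2 - (56 + K)*(83 + X) (T(X, K) = 2 - (X + 83)*(56 + K) = 2 - (83 + X)*(56 + K) = 2 - (56 + K)*(83 + X))
T(I, 9*0 + Z(-3))/(-77752) = (-4646 - 83*(9*0 - 3) - 56*128 - 1*(9*0 - 3)*128)/(-77752) = (-4646 - 83*(0 - 3) - 7168 - 1*(0 - 3)*128)*(-1/77752) = (-4646 - 83*(-3) - 7168 - 1*(-3)*128)*(-1/77752) = (-4646 + 249 - 7168 + 384)*(-1/77752) = -11181*(-1/77752) = 11181/77752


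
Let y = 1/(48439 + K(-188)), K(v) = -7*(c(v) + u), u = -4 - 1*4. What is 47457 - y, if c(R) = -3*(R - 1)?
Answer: 2113070381/44526 ≈ 47457.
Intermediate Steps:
c(R) = 3 - 3*R (c(R) = -3*(-1 + R) = 3 - 3*R)
u = -8 (u = -4 - 4 = -8)
K(v) = 35 + 21*v (K(v) = -7*((3 - 3*v) - 8) = -7*(-5 - 3*v) = 35 + 21*v)
y = 1/44526 (y = 1/(48439 + (35 + 21*(-188))) = 1/(48439 + (35 - 3948)) = 1/(48439 - 3913) = 1/44526 ≈ 2.2459e-5)
47457 - y = 47457 - 1*1/44526 = 47457 - 1/44526 = 2113070381/44526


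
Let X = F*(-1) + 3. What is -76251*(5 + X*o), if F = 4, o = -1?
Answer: -457506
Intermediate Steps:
X = -1 (X = 4*(-1) + 3 = -4 + 3 = -1)
-76251*(5 + X*o) = -76251*(5 - 1*(-1)) = -76251*(5 + 1) = -76251*6 = -457506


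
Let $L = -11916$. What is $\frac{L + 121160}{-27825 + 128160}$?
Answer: $\frac{109244}{100335} \approx 1.0888$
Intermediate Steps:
$\frac{L + 121160}{-27825 + 128160} = \frac{-11916 + 121160}{-27825 + 128160} = \frac{109244}{100335}$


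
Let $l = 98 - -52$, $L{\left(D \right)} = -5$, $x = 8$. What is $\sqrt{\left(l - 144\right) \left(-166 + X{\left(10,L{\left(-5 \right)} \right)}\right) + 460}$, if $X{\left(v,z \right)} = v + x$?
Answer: $2 i \sqrt{107} \approx 20.688 i$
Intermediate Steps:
$X{\left(v,z \right)} = 8 + v$ ($X{\left(v,z \right)} = v + 8 = 8 + v$)
$l = 150$ ($l = 98 + 52 = 150$)
$\sqrt{\left(l - 144\right) \left(-166 + X{\left(10,L{\left(-5 \right)} \right)}\right) + 460} = \sqrt{\left(150 - 144\right) \left(-166 + \left(8 + 10\right)\right) + 460} = \sqrt{6 \left(-166 + 18\right) + 460} = \sqrt{6 \left(-148\right) + 460} = \sqrt{-888 + 460} = \sqrt{-428} = 2 i \sqrt{107}$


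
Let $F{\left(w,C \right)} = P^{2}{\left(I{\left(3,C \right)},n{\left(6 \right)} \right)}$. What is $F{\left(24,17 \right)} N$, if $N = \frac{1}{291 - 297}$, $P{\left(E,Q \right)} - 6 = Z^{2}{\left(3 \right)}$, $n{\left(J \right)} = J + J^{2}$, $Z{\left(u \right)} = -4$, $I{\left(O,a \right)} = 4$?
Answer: $- \frac{242}{3} \approx -80.667$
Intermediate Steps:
$P{\left(E,Q \right)} = 22$ ($P{\left(E,Q \right)} = 6 + \left(-4\right)^{2} = 6 + 16 = 22$)
$F{\left(w,C \right)} = 484$ ($F{\left(w,C \right)} = 22^{2} = 484$)
$N = - \frac{1}{6}$ ($N = \frac{1}{-6} = - \frac{1}{6} \approx -0.16667$)
$F{\left(24,17 \right)} N = 484 \left(- \frac{1}{6}\right) = - \frac{242}{3}$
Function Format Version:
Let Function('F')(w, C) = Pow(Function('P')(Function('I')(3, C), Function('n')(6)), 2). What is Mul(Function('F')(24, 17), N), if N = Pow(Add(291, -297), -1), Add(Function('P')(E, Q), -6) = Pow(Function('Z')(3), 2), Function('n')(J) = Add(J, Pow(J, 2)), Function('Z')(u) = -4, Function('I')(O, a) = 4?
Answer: Rational(-242, 3) ≈ -80.667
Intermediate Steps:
Function('P')(E, Q) = 22 (Function('P')(E, Q) = Add(6, Pow(-4, 2)) = Add(6, 16) = 22)
Function('F')(w, C) = 484 (Function('F')(w, C) = Pow(22, 2) = 484)
N = Rational(-1, 6) (N = Pow(-6, -1) = Rational(-1, 6) ≈ -0.16667)
Mul(Function('F')(24, 17), N) = Mul(484, Rational(-1, 6)) = Rational(-242, 3)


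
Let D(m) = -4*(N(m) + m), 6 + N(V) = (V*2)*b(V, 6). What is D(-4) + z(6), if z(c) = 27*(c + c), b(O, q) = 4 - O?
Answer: 620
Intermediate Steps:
z(c) = 54*c (z(c) = 27*(2*c) = 54*c)
N(V) = -6 + 2*V*(4 - V) (N(V) = -6 + (V*2)*(4 - V) = -6 + (2*V)*(4 - V) = -6 + 2*V*(4 - V))
D(m) = 24 - 4*m + 8*m*(-4 + m) (D(m) = -4*((-6 - 2*m*(-4 + m)) + m) = -4*(-6 + m - 2*m*(-4 + m)) = 24 - 4*m + 8*m*(-4 + m))
D(-4) + z(6) = (24 - 36*(-4) + 8*(-4)²) + 54*6 = (24 + 144 + 8*16) + 324 = (24 + 144 + 128) + 324 = 296 + 324 = 620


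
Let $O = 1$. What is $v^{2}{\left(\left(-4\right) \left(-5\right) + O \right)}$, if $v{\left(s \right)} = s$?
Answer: $441$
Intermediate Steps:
$v^{2}{\left(\left(-4\right) \left(-5\right) + O \right)} = \left(\left(-4\right) \left(-5\right) + 1\right)^{2} = \left(20 + 1\right)^{2} = 21^{2} = 441$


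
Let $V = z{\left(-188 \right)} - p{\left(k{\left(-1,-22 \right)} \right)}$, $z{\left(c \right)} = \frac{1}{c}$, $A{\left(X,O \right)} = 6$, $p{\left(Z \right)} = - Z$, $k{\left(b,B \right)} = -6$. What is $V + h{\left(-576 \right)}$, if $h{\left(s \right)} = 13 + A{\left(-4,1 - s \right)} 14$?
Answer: $\frac{17107}{188} \approx 90.995$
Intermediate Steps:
$V = - \frac{1129}{188}$ ($V = \frac{1}{-188} - \left(-1\right) \left(-6\right) = - \frac{1}{188} - 6 = - \frac{1129}{188} \approx -6.0053$)
$h{\left(s \right)} = 97$ ($h{\left(s \right)} = 13 + 6 \cdot 14 = 13 + 84 = 97$)
$V + h{\left(-576 \right)} = - \frac{1129}{188} + 97 = \frac{17107}{188}$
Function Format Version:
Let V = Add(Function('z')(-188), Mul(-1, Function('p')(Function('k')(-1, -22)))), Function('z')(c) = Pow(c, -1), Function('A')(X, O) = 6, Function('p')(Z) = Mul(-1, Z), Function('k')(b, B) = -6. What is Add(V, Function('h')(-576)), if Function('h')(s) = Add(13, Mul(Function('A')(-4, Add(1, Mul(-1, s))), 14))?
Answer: Rational(17107, 188) ≈ 90.995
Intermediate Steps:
V = Rational(-1129, 188) (V = Add(Pow(-188, -1), Mul(-1, Mul(-1, -6))) = Add(Rational(-1, 188), Mul(-1, 6)) = Add(Rational(-1, 188), -6) = Rational(-1129, 188) ≈ -6.0053)
Function('h')(s) = 97 (Function('h')(s) = Add(13, Mul(6, 14)) = Add(13, 84) = 97)
Add(V, Function('h')(-576)) = Add(Rational(-1129, 188), 97) = Rational(17107, 188)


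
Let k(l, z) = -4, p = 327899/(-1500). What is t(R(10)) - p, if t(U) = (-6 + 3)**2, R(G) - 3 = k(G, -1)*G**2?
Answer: 341399/1500 ≈ 227.60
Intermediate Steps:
p = -327899/1500 (p = 327899*(-1/1500) = -327899/1500 ≈ -218.60)
R(G) = 3 - 4*G**2
t(U) = 9 (t(U) = (-3)**2 = 9)
t(R(10)) - p = 9 - 1*(-327899/1500) = 9 + 327899/1500 = 341399/1500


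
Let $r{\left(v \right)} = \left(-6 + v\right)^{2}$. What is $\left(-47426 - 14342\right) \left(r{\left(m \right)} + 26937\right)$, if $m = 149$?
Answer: $-2926938448$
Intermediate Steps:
$\left(-47426 - 14342\right) \left(r{\left(m \right)} + 26937\right) = \left(-47426 - 14342\right) \left(\left(-6 + 149\right)^{2} + 26937\right) = - 61768 \left(143^{2} + 26937\right) = - 61768 \left(20449 + 26937\right) = \left(-61768\right) 47386 = -2926938448$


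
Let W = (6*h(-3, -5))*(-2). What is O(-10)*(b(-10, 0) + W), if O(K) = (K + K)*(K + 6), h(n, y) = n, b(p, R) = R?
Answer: 2880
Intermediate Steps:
O(K) = 2*K*(6 + K) (O(K) = (2*K)*(6 + K) = 2*K*(6 + K))
W = 36 (W = (6*(-3))*(-2) = -18*(-2) = 36)
O(-10)*(b(-10, 0) + W) = (2*(-10)*(6 - 10))*(0 + 36) = (2*(-10)*(-4))*36 = 80*36 = 2880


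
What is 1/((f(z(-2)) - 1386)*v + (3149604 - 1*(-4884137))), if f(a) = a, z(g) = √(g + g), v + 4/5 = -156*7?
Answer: 47741809/455856089202733 + 10928*I/455856089202733 ≈ 1.0473e-7 + 2.3972e-11*I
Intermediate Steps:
v = -5464/5 (v = -⅘ - 156*7 = -⅘ - 1092 = -5464/5 ≈ -1092.8)
z(g) = √2*√g (z(g) = √(2*g) = √2*√g)
1/((f(z(-2)) - 1386)*v + (3149604 - 1*(-4884137))) = 1/((√2*√(-2) - 1386)*(-5464/5) + (3149604 - 1*(-4884137))) = 1/((√2*(I*√2) - 1386)*(-5464/5) + (3149604 + 4884137)) = 1/((2*I - 1386)*(-5464/5) + 8033741) = 1/((-1386 + 2*I)*(-5464/5) + 8033741) = 1/((7573104/5 - 10928*I/5) + 8033741) = 1/(47741809/5 - 10928*I/5) = 5*(47741809/5 + 10928*I/5)/455856089202733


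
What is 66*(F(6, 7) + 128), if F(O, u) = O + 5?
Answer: 9174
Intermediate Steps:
F(O, u) = 5 + O
66*(F(6, 7) + 128) = 66*((5 + 6) + 128) = 66*(11 + 128) = 66*139 = 9174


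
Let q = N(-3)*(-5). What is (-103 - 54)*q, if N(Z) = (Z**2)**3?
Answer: 572265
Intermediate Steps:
N(Z) = Z**6
q = -3645 (q = (-3)**6*(-5) = 729*(-5) = -3645)
(-103 - 54)*q = (-103 - 54)*(-3645) = -157*(-3645) = 572265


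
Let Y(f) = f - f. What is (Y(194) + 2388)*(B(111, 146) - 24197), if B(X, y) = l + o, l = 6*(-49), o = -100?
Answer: -58723308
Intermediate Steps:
l = -294
Y(f) = 0
B(X, y) = -394 (B(X, y) = -294 - 100 = -394)
(Y(194) + 2388)*(B(111, 146) - 24197) = (0 + 2388)*(-394 - 24197) = 2388*(-24591) = -58723308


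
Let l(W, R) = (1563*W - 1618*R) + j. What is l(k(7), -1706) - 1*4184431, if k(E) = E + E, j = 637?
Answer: -1401604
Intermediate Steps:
k(E) = 2*E
l(W, R) = 637 - 1618*R + 1563*W (l(W, R) = (1563*W - 1618*R) + 637 = (-1618*R + 1563*W) + 637 = 637 - 1618*R + 1563*W)
l(k(7), -1706) - 1*4184431 = (637 - 1618*(-1706) + 1563*(2*7)) - 1*4184431 = (637 + 2760308 + 1563*14) - 4184431 = (637 + 2760308 + 21882) - 4184431 = 2782827 - 4184431 = -1401604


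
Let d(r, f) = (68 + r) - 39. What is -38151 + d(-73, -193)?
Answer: -38195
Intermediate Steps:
d(r, f) = 29 + r
-38151 + d(-73, -193) = -38151 + (29 - 73) = -38151 - 44 = -38195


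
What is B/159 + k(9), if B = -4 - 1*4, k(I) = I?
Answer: 1423/159 ≈ 8.9497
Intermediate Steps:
B = -8 (B = -4 - 4 = -8)
B/159 + k(9) = -8/159 + 9 = 1423/159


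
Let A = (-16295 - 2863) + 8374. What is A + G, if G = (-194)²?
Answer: 26852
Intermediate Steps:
A = -10784 (A = -19158 + 8374 = -10784)
G = 37636
A + G = -10784 + 37636 = 26852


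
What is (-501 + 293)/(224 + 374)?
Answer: -8/23 ≈ -0.34783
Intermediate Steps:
(-501 + 293)/(224 + 374) = -208/598 = -208*1/598 = -8/23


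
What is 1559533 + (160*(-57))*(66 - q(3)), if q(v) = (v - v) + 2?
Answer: 975853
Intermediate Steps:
q(v) = 2 (q(v) = 0 + 2 = 2)
1559533 + (160*(-57))*(66 - q(3)) = 1559533 + (160*(-57))*(66 - 1*2) = 1559533 - 9120*(66 - 2) = 1559533 - 9120*64 = 1559533 - 583680 = 975853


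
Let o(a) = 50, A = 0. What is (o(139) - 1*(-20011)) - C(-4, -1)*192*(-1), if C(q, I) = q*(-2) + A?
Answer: 21597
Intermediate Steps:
C(q, I) = -2*q (C(q, I) = q*(-2) + 0 = -2*q + 0 = -2*q)
(o(139) - 1*(-20011)) - C(-4, -1)*192*(-1) = (50 - 1*(-20011)) - (-2*(-4))*192*(-1) = (50 + 20011) - 8*(-192) = 20061 - 1*(-1536) = 20061 + 1536 = 21597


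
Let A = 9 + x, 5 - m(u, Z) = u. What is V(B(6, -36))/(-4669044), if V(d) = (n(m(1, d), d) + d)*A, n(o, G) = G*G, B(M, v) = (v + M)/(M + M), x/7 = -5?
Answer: 65/3112696 ≈ 2.0882e-5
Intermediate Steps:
x = -35 (x = 7*(-5) = -35)
m(u, Z) = 5 - u
B(M, v) = (M + v)/(2*M) (B(M, v) = (M + v)/((2*M)) = (M + v)*(1/(2*M)) = (M + v)/(2*M))
n(o, G) = G²
A = -26 (A = 9 - 35 = -26)
V(d) = -26*d - 26*d² (V(d) = (d² + d)*(-26) = (d + d²)*(-26) = -26*d - 26*d²)
V(B(6, -36))/(-4669044) = (26*((½)*(6 - 36)/6)*(-1 - (6 - 36)/(2*6)))/(-4669044) = (26*((½)*(⅙)*(-30))*(-1 - (-30)/(2*6)))*(-1/4669044) = (26*(-5/2)*(-1 - 1*(-5/2)))*(-1/4669044) = (26*(-5/2)*(-1 + 5/2))*(-1/4669044) = (26*(-5/2)*(3/2))*(-1/4669044) = -195/2*(-1/4669044) = 65/3112696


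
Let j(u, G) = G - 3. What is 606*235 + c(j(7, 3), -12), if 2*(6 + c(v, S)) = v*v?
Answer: 142404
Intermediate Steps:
j(u, G) = -3 + G
c(v, S) = -6 + v**2/2 (c(v, S) = -6 + (v*v)/2 = -6 + v**2/2)
606*235 + c(j(7, 3), -12) = 606*235 + (-6 + (-3 + 3)**2/2) = 142410 + (-6 + (1/2)*0**2) = 142410 + (-6 + (1/2)*0) = 142410 + (-6 + 0) = 142410 - 6 = 142404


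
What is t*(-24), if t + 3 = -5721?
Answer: 137376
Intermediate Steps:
t = -5724 (t = -3 - 5721 = -5724)
t*(-24) = -5724*(-24) = 137376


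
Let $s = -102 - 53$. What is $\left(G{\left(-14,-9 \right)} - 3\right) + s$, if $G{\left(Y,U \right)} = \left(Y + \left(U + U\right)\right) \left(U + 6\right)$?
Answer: $-62$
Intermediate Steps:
$s = -155$ ($s = -102 - 53 = -155$)
$G{\left(Y,U \right)} = \left(6 + U\right) \left(Y + 2 U\right)$ ($G{\left(Y,U \right)} = \left(Y + 2 U\right) \left(6 + U\right) = \left(6 + U\right) \left(Y + 2 U\right)$)
$\left(G{\left(-14,-9 \right)} - 3\right) + s = \left(\left(2 \left(-9\right)^{2} + 6 \left(-14\right) + 12 \left(-9\right) - -126\right) - 3\right) - 155 = \left(\left(2 \cdot 81 - 84 - 108 + 126\right) - 3\right) - 155 = \left(\left(162 - 84 - 108 + 126\right) - 3\right) - 155 = \left(96 - 3\right) - 155 = 93 - 155 = -62$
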